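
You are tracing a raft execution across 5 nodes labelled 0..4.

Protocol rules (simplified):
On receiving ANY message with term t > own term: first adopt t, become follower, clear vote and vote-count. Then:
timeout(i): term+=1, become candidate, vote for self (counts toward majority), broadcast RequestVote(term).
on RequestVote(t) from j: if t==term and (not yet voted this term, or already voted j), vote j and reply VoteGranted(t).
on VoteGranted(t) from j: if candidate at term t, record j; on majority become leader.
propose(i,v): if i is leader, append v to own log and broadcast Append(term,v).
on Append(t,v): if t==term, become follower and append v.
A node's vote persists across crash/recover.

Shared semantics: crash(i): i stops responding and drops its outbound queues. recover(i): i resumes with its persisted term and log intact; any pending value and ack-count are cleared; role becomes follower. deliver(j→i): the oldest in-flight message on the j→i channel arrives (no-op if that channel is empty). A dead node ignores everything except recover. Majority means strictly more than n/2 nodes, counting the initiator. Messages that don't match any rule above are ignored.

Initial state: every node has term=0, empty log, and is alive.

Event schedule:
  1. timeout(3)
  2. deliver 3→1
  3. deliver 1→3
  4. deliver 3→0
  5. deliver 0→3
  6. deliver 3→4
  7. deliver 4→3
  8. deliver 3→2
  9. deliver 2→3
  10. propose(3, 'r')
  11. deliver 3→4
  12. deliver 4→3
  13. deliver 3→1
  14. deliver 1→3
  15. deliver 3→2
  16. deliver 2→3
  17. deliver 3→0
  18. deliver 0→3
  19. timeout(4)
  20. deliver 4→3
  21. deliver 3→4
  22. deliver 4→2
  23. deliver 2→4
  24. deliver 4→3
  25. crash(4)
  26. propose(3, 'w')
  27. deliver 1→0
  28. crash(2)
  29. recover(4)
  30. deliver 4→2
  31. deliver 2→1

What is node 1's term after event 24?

after 1 — timeout(3): n3:cand/t1/[-]
after 2 — deliver 3→1: n1:foll/t1/[-]
after 3 — deliver 1→3: ·
after 4 — deliver 3→0: n0:foll/t1/[-]
after 5 — deliver 0→3: n3:lead/t1/[-]
after 6 — deliver 3→4: n4:foll/t1/[-]
after 7 — deliver 4→3: ·
after 8 — deliver 3→2: n2:foll/t1/[-]
after 9 — deliver 2→3: ·
after 10 — propose(3,'r'): n3:lead/t1/[r]
after 11 — deliver 3→4: n4:foll/t1/[r]
after 12 — deliver 4→3: ·
after 13 — deliver 3→1: n1:foll/t1/[r]
after 14 — deliver 1→3: ·
after 15 — deliver 3→2: n2:foll/t1/[r]
after 16 — deliver 2→3: ·
after 17 — deliver 3→0: n0:foll/t1/[r]
after 18 — deliver 0→3: ·
after 19 — timeout(4): n4:cand/t2/[r]
after 20 — deliver 4→3: n3:foll/t2/[r]
after 21 — deliver 3→4: ·
after 22 — deliver 4→2: n2:foll/t2/[r]
after 23 — deliver 2→4: n4:lead/t2/[r]
after 24 — deliver 4→3: ·

1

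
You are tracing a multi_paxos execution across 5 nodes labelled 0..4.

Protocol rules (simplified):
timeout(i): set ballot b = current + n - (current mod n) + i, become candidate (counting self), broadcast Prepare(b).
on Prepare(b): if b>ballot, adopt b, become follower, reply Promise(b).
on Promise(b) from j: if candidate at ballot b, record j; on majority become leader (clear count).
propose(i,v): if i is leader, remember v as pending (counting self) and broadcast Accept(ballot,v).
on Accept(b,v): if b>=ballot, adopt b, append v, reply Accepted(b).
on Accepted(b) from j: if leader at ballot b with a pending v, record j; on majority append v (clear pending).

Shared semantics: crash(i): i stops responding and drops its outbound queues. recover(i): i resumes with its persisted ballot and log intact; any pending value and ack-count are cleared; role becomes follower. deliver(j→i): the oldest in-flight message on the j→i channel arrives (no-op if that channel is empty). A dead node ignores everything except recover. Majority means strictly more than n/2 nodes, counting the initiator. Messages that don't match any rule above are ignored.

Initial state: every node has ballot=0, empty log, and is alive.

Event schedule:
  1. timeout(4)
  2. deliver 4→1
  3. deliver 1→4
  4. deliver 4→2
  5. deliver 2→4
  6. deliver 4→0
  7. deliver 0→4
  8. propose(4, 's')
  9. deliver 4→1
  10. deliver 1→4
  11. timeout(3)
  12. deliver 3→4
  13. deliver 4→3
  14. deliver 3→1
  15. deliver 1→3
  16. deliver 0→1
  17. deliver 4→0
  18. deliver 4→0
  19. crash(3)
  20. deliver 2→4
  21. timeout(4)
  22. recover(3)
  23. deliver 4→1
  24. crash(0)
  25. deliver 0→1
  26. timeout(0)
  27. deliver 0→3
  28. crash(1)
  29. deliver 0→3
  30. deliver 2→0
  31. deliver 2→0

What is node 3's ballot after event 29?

9

1. timeout(4):  <4:cand b9 ->
2. deliver 4→1:  <1:foll b9 ->
3. deliver 1→4:  nop
4. deliver 4→2:  <2:foll b9 ->
5. deliver 2→4:  <4:lead b9 ->
6. deliver 4→0:  <0:foll b9 ->
7. deliver 0→4:  nop
8. propose(4,'s'):  nop
9. deliver 4→1:  <1:foll b9 s>
10. deliver 1→4:  nop
11. timeout(3):  <3:cand b8 ->
12. deliver 3→4:  nop
13. deliver 4→3:  <3:foll b9 ->
14. deliver 3→1:  nop
15. deliver 1→3:  nop
16. deliver 0→1:  nop
17. deliver 4→0:  <0:foll b9 s>
18. deliver 4→0:  nop
19. crash(3):  <3:✗foll b9 ->
20. deliver 2→4:  nop
21. timeout(4):  <4:cand b14 ->
22. recover(3):  <3:foll b9 ->
23. deliver 4→1:  <1:foll b14 s>
24. crash(0):  <0:✗foll b9 s>
25. deliver 0→1:  nop
26. timeout(0):  nop
27. deliver 0→3:  nop
28. crash(1):  <1:✗foll b14 s>
29. deliver 0→3:  nop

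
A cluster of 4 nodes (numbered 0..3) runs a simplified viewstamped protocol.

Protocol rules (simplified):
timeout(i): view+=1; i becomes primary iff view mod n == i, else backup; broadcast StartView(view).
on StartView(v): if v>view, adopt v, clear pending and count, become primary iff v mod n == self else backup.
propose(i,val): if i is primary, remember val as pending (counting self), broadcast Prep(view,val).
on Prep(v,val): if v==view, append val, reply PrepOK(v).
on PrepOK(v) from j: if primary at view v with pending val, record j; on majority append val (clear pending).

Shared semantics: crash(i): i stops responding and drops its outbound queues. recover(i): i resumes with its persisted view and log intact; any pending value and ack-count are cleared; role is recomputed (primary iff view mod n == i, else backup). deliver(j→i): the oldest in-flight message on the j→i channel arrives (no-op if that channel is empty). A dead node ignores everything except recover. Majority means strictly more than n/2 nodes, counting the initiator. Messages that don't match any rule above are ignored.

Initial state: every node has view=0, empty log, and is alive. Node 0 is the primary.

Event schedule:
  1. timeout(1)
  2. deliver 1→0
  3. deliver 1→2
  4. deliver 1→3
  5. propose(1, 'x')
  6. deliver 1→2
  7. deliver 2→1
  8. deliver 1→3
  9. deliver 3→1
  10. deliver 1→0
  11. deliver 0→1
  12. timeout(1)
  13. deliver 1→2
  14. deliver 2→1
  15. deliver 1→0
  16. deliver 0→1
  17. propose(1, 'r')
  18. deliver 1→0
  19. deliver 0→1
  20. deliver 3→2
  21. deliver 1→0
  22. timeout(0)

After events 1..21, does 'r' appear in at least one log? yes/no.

[1] timeout(1) → N1(prim v1 [-])
[2] deliver 1→0 → N0(back v1 [-])
[3] deliver 1→2 → N2(back v1 [-])
[4] deliver 1→3 → N3(back v1 [-])
[5] propose(1,'x') → ∅
[6] deliver 1→2 → N2(back v1 [x])
[7] deliver 2→1 → ∅
[8] deliver 1→3 → N3(back v1 [x])
[9] deliver 3→1 → N1(prim v1 [x])
[10] deliver 1→0 → N0(back v1 [x])
[11] deliver 0→1 → ∅
[12] timeout(1) → N1(back v2 [x])
[13] deliver 1→2 → N2(prim v2 [x])
[14] deliver 2→1 → ∅
[15] deliver 1→0 → N0(back v2 [x])
[16] deliver 0→1 → ∅
[17] propose(1,'r') → ∅
[18] deliver 1→0 → ∅
[19] deliver 0→1 → ∅
[20] deliver 3→2 → ∅
[21] deliver 1→0 → ∅

no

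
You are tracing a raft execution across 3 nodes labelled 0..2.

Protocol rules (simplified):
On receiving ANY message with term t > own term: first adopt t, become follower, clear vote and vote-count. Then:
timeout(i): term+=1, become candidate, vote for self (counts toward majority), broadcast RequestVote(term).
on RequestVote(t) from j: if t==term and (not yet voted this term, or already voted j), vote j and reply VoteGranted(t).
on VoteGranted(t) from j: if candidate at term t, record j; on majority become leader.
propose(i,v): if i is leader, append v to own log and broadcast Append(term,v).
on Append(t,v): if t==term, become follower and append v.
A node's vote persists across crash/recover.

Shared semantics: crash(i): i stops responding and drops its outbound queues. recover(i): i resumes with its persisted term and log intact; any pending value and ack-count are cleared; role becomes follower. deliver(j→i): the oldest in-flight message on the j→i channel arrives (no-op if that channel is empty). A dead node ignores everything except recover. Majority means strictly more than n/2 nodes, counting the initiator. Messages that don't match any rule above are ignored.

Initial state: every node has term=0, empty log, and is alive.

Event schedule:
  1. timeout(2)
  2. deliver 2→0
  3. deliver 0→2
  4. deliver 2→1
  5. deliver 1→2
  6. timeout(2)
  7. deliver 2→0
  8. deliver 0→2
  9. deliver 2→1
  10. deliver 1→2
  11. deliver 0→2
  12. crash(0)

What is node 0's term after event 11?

2

1. timeout(2):  <2:cand t1 ->
2. deliver 2→0:  <0:foll t1 ->
3. deliver 0→2:  <2:lead t1 ->
4. deliver 2→1:  <1:foll t1 ->
5. deliver 1→2:  nop
6. timeout(2):  <2:cand t2 ->
7. deliver 2→0:  <0:foll t2 ->
8. deliver 0→2:  <2:lead t2 ->
9. deliver 2→1:  <1:foll t2 ->
10. deliver 1→2:  nop
11. deliver 0→2:  nop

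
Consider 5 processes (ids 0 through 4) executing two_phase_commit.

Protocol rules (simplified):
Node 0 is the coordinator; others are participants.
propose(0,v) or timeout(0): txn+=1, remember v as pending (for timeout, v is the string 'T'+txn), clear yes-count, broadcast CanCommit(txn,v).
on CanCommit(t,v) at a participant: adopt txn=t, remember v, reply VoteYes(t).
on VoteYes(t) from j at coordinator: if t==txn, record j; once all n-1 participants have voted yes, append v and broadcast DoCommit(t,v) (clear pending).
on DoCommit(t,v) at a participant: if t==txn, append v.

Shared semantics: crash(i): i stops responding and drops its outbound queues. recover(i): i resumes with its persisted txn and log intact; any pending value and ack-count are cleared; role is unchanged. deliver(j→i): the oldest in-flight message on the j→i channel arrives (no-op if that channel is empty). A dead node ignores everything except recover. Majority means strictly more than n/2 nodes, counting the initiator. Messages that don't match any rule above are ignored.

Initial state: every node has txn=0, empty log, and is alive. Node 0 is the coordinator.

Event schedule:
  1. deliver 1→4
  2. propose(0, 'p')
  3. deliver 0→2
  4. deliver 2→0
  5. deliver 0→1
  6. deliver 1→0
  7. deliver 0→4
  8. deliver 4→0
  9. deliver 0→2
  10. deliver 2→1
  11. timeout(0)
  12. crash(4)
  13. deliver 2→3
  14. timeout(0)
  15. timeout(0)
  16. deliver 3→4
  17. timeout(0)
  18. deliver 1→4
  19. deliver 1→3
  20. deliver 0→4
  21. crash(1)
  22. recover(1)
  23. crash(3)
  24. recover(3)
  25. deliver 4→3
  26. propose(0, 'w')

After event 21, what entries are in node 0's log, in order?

empty

[1] deliver 1→4 → ∅
[2] propose(0,'p') → N0(coor t1 [-])
[3] deliver 0→2 → N2(part t1 [-])
[4] deliver 2→0 → ∅
[5] deliver 0→1 → N1(part t1 [-])
[6] deliver 1→0 → ∅
[7] deliver 0→4 → N4(part t1 [-])
[8] deliver 4→0 → ∅
[9] deliver 0→2 → ∅
[10] deliver 2→1 → ∅
[11] timeout(0) → N0(coor t2 [-])
[12] crash(4) → N4(✗part t1 [-])
[13] deliver 2→3 → ∅
[14] timeout(0) → N0(coor t3 [-])
[15] timeout(0) → N0(coor t4 [-])
[16] deliver 3→4 → ∅
[17] timeout(0) → N0(coor t5 [-])
[18] deliver 1→4 → ∅
[19] deliver 1→3 → ∅
[20] deliver 0→4 → ∅
[21] crash(1) → N1(✗part t1 [-])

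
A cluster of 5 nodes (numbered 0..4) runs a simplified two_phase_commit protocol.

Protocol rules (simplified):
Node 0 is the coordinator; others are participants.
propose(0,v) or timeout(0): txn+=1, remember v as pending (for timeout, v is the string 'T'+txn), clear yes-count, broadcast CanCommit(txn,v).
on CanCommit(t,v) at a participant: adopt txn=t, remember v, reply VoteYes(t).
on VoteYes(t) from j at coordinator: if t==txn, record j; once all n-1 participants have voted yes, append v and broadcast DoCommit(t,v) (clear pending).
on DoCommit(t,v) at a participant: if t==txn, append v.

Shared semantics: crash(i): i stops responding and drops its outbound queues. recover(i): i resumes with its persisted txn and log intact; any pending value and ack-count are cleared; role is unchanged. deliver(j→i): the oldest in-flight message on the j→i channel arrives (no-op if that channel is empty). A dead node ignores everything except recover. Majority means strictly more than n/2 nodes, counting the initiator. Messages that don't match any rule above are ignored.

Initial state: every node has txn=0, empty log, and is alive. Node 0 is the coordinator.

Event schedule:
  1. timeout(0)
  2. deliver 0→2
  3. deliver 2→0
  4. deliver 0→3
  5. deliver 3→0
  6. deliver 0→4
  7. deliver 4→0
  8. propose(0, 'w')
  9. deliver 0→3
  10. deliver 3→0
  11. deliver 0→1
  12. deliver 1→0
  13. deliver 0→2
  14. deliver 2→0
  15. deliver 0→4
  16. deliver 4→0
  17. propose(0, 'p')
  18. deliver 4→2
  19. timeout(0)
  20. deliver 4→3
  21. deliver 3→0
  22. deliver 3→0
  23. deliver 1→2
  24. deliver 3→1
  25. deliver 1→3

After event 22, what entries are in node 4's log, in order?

empty

e1 timeout(0): 0[coor,t=1,-]
e2 deliver 0→2: 2[part,t=1,-]
e3 deliver 2→0: ·
e4 deliver 0→3: 3[part,t=1,-]
e5 deliver 3→0: ·
e6 deliver 0→4: 4[part,t=1,-]
e7 deliver 4→0: ·
e8 propose(0,'w'): 0[coor,t=2,-]
e9 deliver 0→3: 3[part,t=2,-]
e10 deliver 3→0: ·
e11 deliver 0→1: 1[part,t=1,-]
e12 deliver 1→0: ·
e13 deliver 0→2: 2[part,t=2,-]
e14 deliver 2→0: ·
e15 deliver 0→4: 4[part,t=2,-]
e16 deliver 4→0: ·
e17 propose(0,'p'): 0[coor,t=3,-]
e18 deliver 4→2: ·
e19 timeout(0): 0[coor,t=4,-]
e20 deliver 4→3: ·
e21 deliver 3→0: ·
e22 deliver 3→0: ·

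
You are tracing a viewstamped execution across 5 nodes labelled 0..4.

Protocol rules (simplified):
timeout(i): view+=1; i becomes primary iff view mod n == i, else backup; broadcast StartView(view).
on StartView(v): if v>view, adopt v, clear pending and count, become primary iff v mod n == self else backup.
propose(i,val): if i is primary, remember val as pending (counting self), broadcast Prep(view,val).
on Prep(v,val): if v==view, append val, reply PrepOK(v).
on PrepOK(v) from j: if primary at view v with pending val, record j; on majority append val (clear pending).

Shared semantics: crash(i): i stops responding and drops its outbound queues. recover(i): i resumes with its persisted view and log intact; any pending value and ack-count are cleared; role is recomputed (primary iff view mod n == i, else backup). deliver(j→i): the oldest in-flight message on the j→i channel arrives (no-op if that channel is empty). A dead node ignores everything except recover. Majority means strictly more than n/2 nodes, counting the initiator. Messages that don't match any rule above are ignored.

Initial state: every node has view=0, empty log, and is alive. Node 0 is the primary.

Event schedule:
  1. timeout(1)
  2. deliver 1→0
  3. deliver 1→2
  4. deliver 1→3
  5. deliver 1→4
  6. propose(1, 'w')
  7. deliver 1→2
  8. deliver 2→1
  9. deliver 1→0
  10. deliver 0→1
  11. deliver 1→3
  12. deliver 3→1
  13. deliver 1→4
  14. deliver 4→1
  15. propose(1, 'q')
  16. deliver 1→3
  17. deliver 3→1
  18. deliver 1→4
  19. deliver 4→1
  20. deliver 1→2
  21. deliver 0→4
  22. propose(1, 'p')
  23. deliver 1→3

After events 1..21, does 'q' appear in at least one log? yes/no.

yes

e1 timeout(1): 1[prim,v=1,-]
e2 deliver 1→0: 0[back,v=1,-]
e3 deliver 1→2: 2[back,v=1,-]
e4 deliver 1→3: 3[back,v=1,-]
e5 deliver 1→4: 4[back,v=1,-]
e6 propose(1,'w'): ·
e7 deliver 1→2: 2[back,v=1,w]
e8 deliver 2→1: ·
e9 deliver 1→0: 0[back,v=1,w]
e10 deliver 0→1: 1[prim,v=1,w]
e11 deliver 1→3: 3[back,v=1,w]
e12 deliver 3→1: ·
e13 deliver 1→4: 4[back,v=1,w]
e14 deliver 4→1: ·
e15 propose(1,'q'): ·
e16 deliver 1→3: 3[back,v=1,w,q]
e17 deliver 3→1: ·
e18 deliver 1→4: 4[back,v=1,w,q]
e19 deliver 4→1: 1[prim,v=1,w,q]
e20 deliver 1→2: 2[back,v=1,w,q]
e21 deliver 0→4: ·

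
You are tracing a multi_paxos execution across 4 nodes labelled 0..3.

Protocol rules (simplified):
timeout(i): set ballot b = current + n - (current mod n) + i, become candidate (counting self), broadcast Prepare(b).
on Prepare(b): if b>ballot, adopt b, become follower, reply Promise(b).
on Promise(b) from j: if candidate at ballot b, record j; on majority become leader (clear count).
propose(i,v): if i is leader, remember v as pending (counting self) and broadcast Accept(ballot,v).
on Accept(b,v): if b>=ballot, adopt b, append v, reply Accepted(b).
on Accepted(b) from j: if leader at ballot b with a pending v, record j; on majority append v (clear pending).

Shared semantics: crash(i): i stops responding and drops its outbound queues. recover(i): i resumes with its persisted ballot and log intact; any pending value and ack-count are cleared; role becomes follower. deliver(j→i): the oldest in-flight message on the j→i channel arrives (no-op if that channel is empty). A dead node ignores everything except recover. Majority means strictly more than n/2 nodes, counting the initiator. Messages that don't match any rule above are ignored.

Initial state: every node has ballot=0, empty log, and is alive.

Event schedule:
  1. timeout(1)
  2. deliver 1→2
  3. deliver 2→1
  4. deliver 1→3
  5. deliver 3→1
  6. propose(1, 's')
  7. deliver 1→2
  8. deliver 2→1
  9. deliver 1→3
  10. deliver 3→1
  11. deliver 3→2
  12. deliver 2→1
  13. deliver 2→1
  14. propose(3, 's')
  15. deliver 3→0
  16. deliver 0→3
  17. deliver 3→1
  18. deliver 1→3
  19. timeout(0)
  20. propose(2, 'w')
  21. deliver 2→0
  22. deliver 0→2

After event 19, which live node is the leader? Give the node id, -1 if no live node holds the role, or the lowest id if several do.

1

[1] timeout(1) → N1(cand b5 [-])
[2] deliver 1→2 → N2(foll b5 [-])
[3] deliver 2→1 → ∅
[4] deliver 1→3 → N3(foll b5 [-])
[5] deliver 3→1 → N1(lead b5 [-])
[6] propose(1,'s') → ∅
[7] deliver 1→2 → N2(foll b5 [s])
[8] deliver 2→1 → ∅
[9] deliver 1→3 → N3(foll b5 [s])
[10] deliver 3→1 → N1(lead b5 [s])
[11] deliver 3→2 → ∅
[12] deliver 2→1 → ∅
[13] deliver 2→1 → ∅
[14] propose(3,'s') → ∅
[15] deliver 3→0 → ∅
[16] deliver 0→3 → ∅
[17] deliver 3→1 → ∅
[18] deliver 1→3 → ∅
[19] timeout(0) → N0(cand b4 [-])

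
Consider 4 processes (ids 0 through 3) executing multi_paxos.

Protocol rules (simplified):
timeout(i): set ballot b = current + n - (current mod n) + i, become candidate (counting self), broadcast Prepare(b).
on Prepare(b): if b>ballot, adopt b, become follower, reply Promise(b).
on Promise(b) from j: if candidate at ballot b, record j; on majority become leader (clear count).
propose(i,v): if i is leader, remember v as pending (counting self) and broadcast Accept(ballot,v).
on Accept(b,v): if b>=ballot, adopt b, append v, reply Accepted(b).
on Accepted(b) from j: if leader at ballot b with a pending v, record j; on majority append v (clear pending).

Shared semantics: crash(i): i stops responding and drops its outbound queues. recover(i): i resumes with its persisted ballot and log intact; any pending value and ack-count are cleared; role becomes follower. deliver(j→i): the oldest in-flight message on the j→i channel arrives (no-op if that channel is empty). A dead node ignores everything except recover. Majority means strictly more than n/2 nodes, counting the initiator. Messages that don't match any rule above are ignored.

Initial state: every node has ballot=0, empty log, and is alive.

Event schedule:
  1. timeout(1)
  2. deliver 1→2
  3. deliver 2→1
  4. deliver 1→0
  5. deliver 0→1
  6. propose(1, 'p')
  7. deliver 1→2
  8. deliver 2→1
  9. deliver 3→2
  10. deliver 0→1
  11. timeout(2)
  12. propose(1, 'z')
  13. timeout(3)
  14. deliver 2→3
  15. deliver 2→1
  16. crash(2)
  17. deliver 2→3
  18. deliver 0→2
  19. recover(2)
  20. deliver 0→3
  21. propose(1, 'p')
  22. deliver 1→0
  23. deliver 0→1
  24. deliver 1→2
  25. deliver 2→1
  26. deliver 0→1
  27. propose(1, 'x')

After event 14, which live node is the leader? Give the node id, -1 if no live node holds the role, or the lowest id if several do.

step 1 timeout(1): 1={cand,b=5,log=-}
step 2 deliver 1→2: 2={foll,b=5,log=-}
step 3 deliver 2→1: —
step 4 deliver 1→0: 0={foll,b=5,log=-}
step 5 deliver 0→1: 1={lead,b=5,log=-}
step 6 propose(1,'p'): —
step 7 deliver 1→2: 2={foll,b=5,log=p}
step 8 deliver 2→1: —
step 9 deliver 3→2: —
step 10 deliver 0→1: —
step 11 timeout(2): 2={cand,b=10,log=p}
step 12 propose(1,'z'): —
step 13 timeout(3): 3={cand,b=7,log=-}
step 14 deliver 2→3: 3={foll,b=10,log=-}

1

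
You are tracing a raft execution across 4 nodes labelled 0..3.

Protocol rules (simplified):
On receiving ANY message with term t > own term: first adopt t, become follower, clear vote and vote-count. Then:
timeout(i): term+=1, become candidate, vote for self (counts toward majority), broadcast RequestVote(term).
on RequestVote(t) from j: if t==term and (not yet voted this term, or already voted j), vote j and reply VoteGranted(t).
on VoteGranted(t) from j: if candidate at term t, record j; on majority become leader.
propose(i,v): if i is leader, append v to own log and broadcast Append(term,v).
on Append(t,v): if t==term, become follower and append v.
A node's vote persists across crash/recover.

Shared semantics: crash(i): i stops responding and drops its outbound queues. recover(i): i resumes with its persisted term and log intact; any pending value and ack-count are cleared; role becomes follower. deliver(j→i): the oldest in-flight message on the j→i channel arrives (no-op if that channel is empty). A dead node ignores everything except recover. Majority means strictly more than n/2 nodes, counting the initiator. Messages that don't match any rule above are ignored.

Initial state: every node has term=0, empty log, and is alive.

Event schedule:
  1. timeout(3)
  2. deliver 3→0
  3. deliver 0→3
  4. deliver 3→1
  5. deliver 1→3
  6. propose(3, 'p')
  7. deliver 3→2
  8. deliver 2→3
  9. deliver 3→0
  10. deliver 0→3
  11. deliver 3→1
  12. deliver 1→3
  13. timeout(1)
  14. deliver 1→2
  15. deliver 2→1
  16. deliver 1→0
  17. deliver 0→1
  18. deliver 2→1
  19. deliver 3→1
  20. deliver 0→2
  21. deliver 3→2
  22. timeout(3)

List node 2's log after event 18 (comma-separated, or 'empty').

empty

step 1 timeout(3): 3={cand,t=1,log=-}
step 2 deliver 3→0: 0={foll,t=1,log=-}
step 3 deliver 0→3: —
step 4 deliver 3→1: 1={foll,t=1,log=-}
step 5 deliver 1→3: 3={lead,t=1,log=-}
step 6 propose(3,'p'): 3={lead,t=1,log=p}
step 7 deliver 3→2: 2={foll,t=1,log=-}
step 8 deliver 2→3: —
step 9 deliver 3→0: 0={foll,t=1,log=p}
step 10 deliver 0→3: —
step 11 deliver 3→1: 1={foll,t=1,log=p}
step 12 deliver 1→3: —
step 13 timeout(1): 1={cand,t=2,log=p}
step 14 deliver 1→2: 2={foll,t=2,log=-}
step 15 deliver 2→1: —
step 16 deliver 1→0: 0={foll,t=2,log=p}
step 17 deliver 0→1: 1={lead,t=2,log=p}
step 18 deliver 2→1: —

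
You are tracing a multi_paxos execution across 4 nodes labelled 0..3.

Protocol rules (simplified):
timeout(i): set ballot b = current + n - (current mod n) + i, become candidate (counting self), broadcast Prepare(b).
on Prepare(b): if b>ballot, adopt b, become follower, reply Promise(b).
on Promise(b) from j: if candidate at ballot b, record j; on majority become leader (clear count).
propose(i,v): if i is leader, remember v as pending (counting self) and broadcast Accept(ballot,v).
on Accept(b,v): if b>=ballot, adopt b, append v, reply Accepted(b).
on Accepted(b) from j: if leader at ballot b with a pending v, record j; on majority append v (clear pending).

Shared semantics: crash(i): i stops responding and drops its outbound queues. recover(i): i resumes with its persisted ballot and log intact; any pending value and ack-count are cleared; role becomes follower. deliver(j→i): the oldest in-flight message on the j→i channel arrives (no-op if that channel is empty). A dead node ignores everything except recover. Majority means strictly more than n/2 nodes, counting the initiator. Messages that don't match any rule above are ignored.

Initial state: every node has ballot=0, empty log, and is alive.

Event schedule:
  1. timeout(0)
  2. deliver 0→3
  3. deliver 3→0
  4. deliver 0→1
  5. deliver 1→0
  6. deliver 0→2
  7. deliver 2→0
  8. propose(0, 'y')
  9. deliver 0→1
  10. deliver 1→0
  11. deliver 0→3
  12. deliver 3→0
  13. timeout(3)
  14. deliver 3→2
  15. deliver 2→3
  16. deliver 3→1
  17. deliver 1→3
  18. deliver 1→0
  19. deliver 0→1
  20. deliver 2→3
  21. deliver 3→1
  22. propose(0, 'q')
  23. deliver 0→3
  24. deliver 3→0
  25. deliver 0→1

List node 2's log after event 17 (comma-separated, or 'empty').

[1] timeout(0) → N0(cand b4 [-])
[2] deliver 0→3 → N3(foll b4 [-])
[3] deliver 3→0 → ∅
[4] deliver 0→1 → N1(foll b4 [-])
[5] deliver 1→0 → N0(lead b4 [-])
[6] deliver 0→2 → N2(foll b4 [-])
[7] deliver 2→0 → ∅
[8] propose(0,'y') → ∅
[9] deliver 0→1 → N1(foll b4 [y])
[10] deliver 1→0 → ∅
[11] deliver 0→3 → N3(foll b4 [y])
[12] deliver 3→0 → N0(lead b4 [y])
[13] timeout(3) → N3(cand b11 [y])
[14] deliver 3→2 → N2(foll b11 [-])
[15] deliver 2→3 → ∅
[16] deliver 3→1 → N1(foll b11 [y])
[17] deliver 1→3 → N3(lead b11 [y])

empty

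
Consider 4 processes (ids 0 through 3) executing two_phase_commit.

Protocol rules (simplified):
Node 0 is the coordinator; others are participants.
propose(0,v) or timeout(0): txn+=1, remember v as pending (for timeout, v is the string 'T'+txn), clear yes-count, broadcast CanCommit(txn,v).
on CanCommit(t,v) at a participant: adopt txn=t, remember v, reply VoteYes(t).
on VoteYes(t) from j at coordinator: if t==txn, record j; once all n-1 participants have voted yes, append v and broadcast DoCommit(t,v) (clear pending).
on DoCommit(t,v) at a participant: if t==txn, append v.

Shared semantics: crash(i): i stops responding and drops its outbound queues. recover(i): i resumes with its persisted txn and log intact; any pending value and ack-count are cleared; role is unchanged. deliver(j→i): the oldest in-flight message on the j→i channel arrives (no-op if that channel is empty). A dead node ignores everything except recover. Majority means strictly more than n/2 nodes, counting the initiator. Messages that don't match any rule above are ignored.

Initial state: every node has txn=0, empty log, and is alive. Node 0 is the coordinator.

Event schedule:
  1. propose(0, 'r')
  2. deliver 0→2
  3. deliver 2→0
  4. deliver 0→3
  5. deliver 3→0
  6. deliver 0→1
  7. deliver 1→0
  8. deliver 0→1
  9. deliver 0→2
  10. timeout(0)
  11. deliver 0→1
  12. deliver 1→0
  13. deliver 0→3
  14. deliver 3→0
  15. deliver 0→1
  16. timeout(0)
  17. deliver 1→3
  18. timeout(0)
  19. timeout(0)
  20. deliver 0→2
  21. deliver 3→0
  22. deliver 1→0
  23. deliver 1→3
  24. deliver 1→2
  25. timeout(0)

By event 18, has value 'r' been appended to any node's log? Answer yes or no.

step 1 propose(0,'r'): 0={coor,t=1,log=-}
step 2 deliver 0→2: 2={part,t=1,log=-}
step 3 deliver 2→0: —
step 4 deliver 0→3: 3={part,t=1,log=-}
step 5 deliver 3→0: —
step 6 deliver 0→1: 1={part,t=1,log=-}
step 7 deliver 1→0: 0={coor,t=1,log=r}
step 8 deliver 0→1: 1={part,t=1,log=r}
step 9 deliver 0→2: 2={part,t=1,log=r}
step 10 timeout(0): 0={coor,t=2,log=r}
step 11 deliver 0→1: 1={part,t=2,log=r}
step 12 deliver 1→0: —
step 13 deliver 0→3: 3={part,t=1,log=r}
step 14 deliver 3→0: —
step 15 deliver 0→1: —
step 16 timeout(0): 0={coor,t=3,log=r}
step 17 deliver 1→3: —
step 18 timeout(0): 0={coor,t=4,log=r}

yes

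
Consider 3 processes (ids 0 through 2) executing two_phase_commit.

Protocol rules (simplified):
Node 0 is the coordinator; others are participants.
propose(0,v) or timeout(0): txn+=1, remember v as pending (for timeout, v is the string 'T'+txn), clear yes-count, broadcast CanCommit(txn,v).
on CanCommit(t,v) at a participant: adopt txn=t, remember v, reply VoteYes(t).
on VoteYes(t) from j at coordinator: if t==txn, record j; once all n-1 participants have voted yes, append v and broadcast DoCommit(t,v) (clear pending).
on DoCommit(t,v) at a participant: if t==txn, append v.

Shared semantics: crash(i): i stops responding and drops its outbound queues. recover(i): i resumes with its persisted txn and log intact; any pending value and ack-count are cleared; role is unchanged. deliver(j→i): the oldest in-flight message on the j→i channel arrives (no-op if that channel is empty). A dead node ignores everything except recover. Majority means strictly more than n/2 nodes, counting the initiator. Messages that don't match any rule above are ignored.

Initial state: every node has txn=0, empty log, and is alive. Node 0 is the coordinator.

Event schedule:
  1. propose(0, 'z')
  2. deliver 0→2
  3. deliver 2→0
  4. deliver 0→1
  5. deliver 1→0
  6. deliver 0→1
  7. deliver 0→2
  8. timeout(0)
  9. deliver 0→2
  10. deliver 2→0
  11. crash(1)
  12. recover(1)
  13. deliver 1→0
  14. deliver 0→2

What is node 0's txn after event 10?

2

1. propose(0,'z'):  <0:coor t1 ->
2. deliver 0→2:  <2:part t1 ->
3. deliver 2→0:  nop
4. deliver 0→1:  <1:part t1 ->
5. deliver 1→0:  <0:coor t1 z>
6. deliver 0→1:  <1:part t1 z>
7. deliver 0→2:  <2:part t1 z>
8. timeout(0):  <0:coor t2 z>
9. deliver 0→2:  <2:part t2 z>
10. deliver 2→0:  nop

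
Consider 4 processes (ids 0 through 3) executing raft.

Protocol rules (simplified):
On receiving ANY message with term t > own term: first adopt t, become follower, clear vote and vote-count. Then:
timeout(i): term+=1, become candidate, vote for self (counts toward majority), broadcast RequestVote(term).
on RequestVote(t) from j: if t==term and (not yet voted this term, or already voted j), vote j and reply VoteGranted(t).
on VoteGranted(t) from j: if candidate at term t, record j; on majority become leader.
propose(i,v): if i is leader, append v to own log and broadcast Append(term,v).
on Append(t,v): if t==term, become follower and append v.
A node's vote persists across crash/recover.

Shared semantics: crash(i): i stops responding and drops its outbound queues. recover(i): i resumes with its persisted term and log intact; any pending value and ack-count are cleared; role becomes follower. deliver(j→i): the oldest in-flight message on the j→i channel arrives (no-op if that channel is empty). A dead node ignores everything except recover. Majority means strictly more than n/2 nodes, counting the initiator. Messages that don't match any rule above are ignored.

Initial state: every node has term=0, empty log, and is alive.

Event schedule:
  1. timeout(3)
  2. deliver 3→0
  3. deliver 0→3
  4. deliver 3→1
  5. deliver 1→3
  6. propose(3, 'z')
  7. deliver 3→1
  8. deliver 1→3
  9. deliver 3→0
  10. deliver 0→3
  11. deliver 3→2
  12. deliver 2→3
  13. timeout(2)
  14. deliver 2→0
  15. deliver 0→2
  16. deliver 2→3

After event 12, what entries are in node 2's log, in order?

empty

1. timeout(3):  <3:cand t1 ->
2. deliver 3→0:  <0:foll t1 ->
3. deliver 0→3:  nop
4. deliver 3→1:  <1:foll t1 ->
5. deliver 1→3:  <3:lead t1 ->
6. propose(3,'z'):  <3:lead t1 z>
7. deliver 3→1:  <1:foll t1 z>
8. deliver 1→3:  nop
9. deliver 3→0:  <0:foll t1 z>
10. deliver 0→3:  nop
11. deliver 3→2:  <2:foll t1 ->
12. deliver 2→3:  nop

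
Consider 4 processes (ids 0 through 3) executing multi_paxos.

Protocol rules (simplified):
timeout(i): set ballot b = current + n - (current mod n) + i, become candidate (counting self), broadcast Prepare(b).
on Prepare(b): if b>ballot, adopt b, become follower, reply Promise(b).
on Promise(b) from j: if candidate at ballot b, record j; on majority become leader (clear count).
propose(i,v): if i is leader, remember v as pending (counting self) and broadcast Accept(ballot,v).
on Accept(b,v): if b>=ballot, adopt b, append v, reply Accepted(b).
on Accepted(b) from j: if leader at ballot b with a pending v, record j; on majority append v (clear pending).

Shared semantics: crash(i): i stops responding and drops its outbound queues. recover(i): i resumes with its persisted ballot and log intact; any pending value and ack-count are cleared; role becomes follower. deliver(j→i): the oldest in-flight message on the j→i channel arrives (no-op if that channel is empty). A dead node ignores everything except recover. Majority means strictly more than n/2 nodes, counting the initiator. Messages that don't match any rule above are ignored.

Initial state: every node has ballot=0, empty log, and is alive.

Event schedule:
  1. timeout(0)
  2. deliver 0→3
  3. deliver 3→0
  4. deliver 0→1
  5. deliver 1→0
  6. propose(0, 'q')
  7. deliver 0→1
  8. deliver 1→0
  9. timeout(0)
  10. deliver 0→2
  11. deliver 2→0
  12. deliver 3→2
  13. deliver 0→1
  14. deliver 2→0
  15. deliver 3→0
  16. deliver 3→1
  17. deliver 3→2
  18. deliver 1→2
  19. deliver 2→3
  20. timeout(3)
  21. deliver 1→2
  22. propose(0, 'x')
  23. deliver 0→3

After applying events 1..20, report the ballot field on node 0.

after 1 — timeout(0): n0:cand/b4/[-]
after 2 — deliver 0→3: n3:foll/b4/[-]
after 3 — deliver 3→0: ·
after 4 — deliver 0→1: n1:foll/b4/[-]
after 5 — deliver 1→0: n0:lead/b4/[-]
after 6 — propose(0,'q'): ·
after 7 — deliver 0→1: n1:foll/b4/[q]
after 8 — deliver 1→0: ·
after 9 — timeout(0): n0:cand/b8/[-]
after 10 — deliver 0→2: n2:foll/b4/[-]
after 11 — deliver 2→0: ·
after 12 — deliver 3→2: ·
after 13 — deliver 0→1: n1:foll/b8/[q]
after 14 — deliver 2→0: ·
after 15 — deliver 3→0: ·
after 16 — deliver 3→1: ·
after 17 — deliver 3→2: ·
after 18 — deliver 1→2: ·
after 19 — deliver 2→3: ·
after 20 — timeout(3): n3:cand/b11/[-]

8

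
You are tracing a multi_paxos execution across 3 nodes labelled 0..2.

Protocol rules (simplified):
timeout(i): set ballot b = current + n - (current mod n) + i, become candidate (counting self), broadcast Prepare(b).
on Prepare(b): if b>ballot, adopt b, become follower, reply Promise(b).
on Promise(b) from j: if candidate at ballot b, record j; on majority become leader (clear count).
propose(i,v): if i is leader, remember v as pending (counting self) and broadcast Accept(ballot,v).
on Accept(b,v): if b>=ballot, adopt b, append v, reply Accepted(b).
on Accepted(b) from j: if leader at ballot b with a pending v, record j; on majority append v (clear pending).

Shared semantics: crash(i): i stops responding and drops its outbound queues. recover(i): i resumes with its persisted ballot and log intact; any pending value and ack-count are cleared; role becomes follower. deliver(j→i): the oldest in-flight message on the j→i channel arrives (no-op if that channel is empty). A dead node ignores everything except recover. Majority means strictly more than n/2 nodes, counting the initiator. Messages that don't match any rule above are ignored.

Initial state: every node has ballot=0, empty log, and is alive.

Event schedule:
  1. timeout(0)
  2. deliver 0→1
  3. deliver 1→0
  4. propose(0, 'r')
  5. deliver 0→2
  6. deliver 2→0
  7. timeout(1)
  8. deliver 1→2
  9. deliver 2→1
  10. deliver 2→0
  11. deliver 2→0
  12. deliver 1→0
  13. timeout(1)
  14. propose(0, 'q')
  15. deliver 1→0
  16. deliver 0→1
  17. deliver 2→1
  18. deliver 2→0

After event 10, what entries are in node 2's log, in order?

e1 timeout(0): 0[cand,b=3,-]
e2 deliver 0→1: 1[foll,b=3,-]
e3 deliver 1→0: 0[lead,b=3,-]
e4 propose(0,'r'): ·
e5 deliver 0→2: 2[foll,b=3,-]
e6 deliver 2→0: ·
e7 timeout(1): 1[cand,b=7,-]
e8 deliver 1→2: 2[foll,b=7,-]
e9 deliver 2→1: 1[lead,b=7,-]
e10 deliver 2→0: ·

empty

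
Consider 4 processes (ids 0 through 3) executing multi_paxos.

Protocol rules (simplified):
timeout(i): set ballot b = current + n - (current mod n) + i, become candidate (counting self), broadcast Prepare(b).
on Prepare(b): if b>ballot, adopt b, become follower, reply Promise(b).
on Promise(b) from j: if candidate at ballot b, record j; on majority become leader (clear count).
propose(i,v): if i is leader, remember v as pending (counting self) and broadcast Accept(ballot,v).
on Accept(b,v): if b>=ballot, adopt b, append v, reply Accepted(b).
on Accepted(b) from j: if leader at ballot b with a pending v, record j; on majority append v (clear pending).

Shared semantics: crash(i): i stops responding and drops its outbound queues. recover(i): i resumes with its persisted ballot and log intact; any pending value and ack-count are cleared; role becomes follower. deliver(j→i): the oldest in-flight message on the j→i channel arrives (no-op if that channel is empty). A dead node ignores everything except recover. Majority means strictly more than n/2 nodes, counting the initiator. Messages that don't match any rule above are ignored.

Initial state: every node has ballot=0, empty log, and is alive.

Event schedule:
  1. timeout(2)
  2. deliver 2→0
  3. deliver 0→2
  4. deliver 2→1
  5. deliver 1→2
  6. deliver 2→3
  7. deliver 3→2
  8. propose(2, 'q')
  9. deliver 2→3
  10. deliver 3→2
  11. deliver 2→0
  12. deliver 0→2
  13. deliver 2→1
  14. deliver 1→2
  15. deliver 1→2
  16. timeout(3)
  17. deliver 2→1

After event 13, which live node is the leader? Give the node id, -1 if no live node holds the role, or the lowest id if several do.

2

1. timeout(2):  <2:cand b6 ->
2. deliver 2→0:  <0:foll b6 ->
3. deliver 0→2:  nop
4. deliver 2→1:  <1:foll b6 ->
5. deliver 1→2:  <2:lead b6 ->
6. deliver 2→3:  <3:foll b6 ->
7. deliver 3→2:  nop
8. propose(2,'q'):  nop
9. deliver 2→3:  <3:foll b6 q>
10. deliver 3→2:  nop
11. deliver 2→0:  <0:foll b6 q>
12. deliver 0→2:  <2:lead b6 q>
13. deliver 2→1:  <1:foll b6 q>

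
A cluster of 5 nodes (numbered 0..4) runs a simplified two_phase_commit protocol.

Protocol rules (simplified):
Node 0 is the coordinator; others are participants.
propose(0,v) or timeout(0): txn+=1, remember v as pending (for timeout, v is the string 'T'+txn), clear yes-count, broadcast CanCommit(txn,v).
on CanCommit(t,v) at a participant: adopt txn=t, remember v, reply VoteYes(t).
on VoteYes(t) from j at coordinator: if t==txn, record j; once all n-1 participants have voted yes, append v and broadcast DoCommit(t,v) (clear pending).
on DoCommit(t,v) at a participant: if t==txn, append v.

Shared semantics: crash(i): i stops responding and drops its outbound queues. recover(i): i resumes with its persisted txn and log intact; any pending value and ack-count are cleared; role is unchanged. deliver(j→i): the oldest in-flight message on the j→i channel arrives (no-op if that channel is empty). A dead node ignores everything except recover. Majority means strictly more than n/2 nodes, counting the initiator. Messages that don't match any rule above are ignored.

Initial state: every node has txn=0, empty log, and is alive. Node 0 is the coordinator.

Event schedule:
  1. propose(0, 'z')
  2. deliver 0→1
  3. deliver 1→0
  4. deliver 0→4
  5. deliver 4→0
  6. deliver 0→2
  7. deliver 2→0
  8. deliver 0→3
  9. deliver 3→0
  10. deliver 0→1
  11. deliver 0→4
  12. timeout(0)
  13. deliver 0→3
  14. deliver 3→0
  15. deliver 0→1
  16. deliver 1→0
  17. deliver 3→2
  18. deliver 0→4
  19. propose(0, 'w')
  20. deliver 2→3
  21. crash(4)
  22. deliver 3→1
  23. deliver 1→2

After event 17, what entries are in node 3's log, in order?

e1 propose(0,'z'): 0[coor,t=1,-]
e2 deliver 0→1: 1[part,t=1,-]
e3 deliver 1→0: ·
e4 deliver 0→4: 4[part,t=1,-]
e5 deliver 4→0: ·
e6 deliver 0→2: 2[part,t=1,-]
e7 deliver 2→0: ·
e8 deliver 0→3: 3[part,t=1,-]
e9 deliver 3→0: 0[coor,t=1,z]
e10 deliver 0→1: 1[part,t=1,z]
e11 deliver 0→4: 4[part,t=1,z]
e12 timeout(0): 0[coor,t=2,z]
e13 deliver 0→3: 3[part,t=1,z]
e14 deliver 3→0: ·
e15 deliver 0→1: 1[part,t=2,z]
e16 deliver 1→0: ·
e17 deliver 3→2: ·

z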